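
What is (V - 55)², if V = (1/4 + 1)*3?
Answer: 42025/16 ≈ 2626.6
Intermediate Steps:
V = 15/4 (V = (¼ + 1)*3 = (5/4)*3 = 15/4 ≈ 3.7500)
(V - 55)² = (15/4 - 55)² = (-205/4)² = 42025/16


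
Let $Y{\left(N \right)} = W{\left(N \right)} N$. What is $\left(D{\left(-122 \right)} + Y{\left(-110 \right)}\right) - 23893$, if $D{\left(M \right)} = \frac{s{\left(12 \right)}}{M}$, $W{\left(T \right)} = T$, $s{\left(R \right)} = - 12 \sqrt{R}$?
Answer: $-11793 + \frac{12 \sqrt{3}}{61} \approx -11793.0$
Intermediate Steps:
$D{\left(M \right)} = - \frac{24 \sqrt{3}}{M}$ ($D{\left(M \right)} = \frac{\left(-12\right) \sqrt{12}}{M} = \frac{\left(-12\right) 2 \sqrt{3}}{M} = \frac{\left(-24\right) \sqrt{3}}{M} = - \frac{24 \sqrt{3}}{M}$)
$Y{\left(N \right)} = N^{2}$ ($Y{\left(N \right)} = N N = N^{2}$)
$\left(D{\left(-122 \right)} + Y{\left(-110 \right)}\right) - 23893 = \left(- \frac{24 \sqrt{3}}{-122} + \left(-110\right)^{2}\right) - 23893 = \left(\left(-24\right) \sqrt{3} \left(- \frac{1}{122}\right) + 12100\right) - 23893 = \left(\frac{12 \sqrt{3}}{61} + 12100\right) - 23893 = \left(12100 + \frac{12 \sqrt{3}}{61}\right) - 23893 = -11793 + \frac{12 \sqrt{3}}{61}$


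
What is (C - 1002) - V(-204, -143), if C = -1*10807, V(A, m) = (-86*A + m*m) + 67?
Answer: -49869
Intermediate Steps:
V(A, m) = 67 + m² - 86*A (V(A, m) = (-86*A + m²) + 67 = (m² - 86*A) + 67 = 67 + m² - 86*A)
C = -10807
(C - 1002) - V(-204, -143) = (-10807 - 1002) - (67 + (-143)² - 86*(-204)) = -11809 - (67 + 20449 + 17544) = -11809 - 1*38060 = -11809 - 38060 = -49869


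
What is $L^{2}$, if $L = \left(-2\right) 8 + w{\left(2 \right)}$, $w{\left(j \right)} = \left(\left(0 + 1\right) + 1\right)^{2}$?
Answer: $144$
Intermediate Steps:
$w{\left(j \right)} = 4$ ($w{\left(j \right)} = \left(1 + 1\right)^{2} = 2^{2} = 4$)
$L = -12$ ($L = \left(-2\right) 8 + 4 = -16 + 4 = -12$)
$L^{2} = \left(-12\right)^{2} = 144$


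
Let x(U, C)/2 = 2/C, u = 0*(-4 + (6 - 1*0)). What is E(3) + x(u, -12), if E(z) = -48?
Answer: -145/3 ≈ -48.333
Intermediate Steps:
u = 0 (u = 0*(-4 + (6 + 0)) = 0*(-4 + 6) = 0*2 = 0)
x(U, C) = 4/C (x(U, C) = 2*(2/C) = 4/C)
E(3) + x(u, -12) = -48 + 4/(-12) = -48 + 4*(-1/12) = -48 - ⅓ = -145/3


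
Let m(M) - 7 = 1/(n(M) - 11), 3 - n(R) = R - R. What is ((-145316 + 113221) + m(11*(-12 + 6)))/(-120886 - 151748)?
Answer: 256705/2181072 ≈ 0.11770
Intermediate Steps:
n(R) = 3 (n(R) = 3 - (R - R) = 3 - 1*0 = 3 + 0 = 3)
m(M) = 55/8 (m(M) = 7 + 1/(3 - 11) = 7 + 1/(-8) = 7 - ⅛ = 55/8)
((-145316 + 113221) + m(11*(-12 + 6)))/(-120886 - 151748) = ((-145316 + 113221) + 55/8)/(-120886 - 151748) = (-32095 + 55/8)/(-272634) = -256705/8*(-1/272634) = 256705/2181072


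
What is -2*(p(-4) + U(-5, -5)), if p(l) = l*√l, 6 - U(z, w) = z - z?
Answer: -12 + 16*I ≈ -12.0 + 16.0*I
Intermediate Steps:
U(z, w) = 6 (U(z, w) = 6 - (z - z) = 6 - 1*0 = 6 + 0 = 6)
p(l) = l^(3/2)
-2*(p(-4) + U(-5, -5)) = -2*((-4)^(3/2) + 6) = -2*(-8*I + 6) = -2*(6 - 8*I) = -12 + 16*I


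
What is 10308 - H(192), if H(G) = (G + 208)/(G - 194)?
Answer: 10508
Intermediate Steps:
H(G) = (208 + G)/(-194 + G)
10308 - H(192) = 10308 - (208 + 192)/(-194 + 192) = 10308 - 400/(-2) = 10308 - (-1)*400/2 = 10308 - 1*(-200) = 10308 + 200 = 10508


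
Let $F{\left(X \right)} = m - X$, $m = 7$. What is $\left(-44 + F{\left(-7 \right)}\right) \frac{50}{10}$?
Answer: $-150$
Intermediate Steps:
$F{\left(X \right)} = 7 - X$
$\left(-44 + F{\left(-7 \right)}\right) \frac{50}{10} = \left(-44 + \left(7 - -7\right)\right) \frac{50}{10} = \left(-44 + \left(7 + 7\right)\right) 50 \cdot \frac{1}{10} = \left(-44 + 14\right) 5 = \left(-30\right) 5 = -150$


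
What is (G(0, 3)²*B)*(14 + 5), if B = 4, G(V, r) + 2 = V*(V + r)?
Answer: 304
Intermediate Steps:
G(V, r) = -2 + V*(V + r)
(G(0, 3)²*B)*(14 + 5) = ((-2 + 0² + 0*3)²*4)*(14 + 5) = ((-2 + 0 + 0)²*4)*19 = ((-2)²*4)*19 = (4*4)*19 = 16*19 = 304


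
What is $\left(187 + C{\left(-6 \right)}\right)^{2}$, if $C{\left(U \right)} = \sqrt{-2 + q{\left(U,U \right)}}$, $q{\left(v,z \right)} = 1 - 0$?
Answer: $\left(187 + i\right)^{2} \approx 34968.0 + 374.0 i$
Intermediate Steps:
$q{\left(v,z \right)} = 1$ ($q{\left(v,z \right)} = 1 + 0 = 1$)
$C{\left(U \right)} = i$ ($C{\left(U \right)} = \sqrt{-2 + 1} = \sqrt{-1} = i$)
$\left(187 + C{\left(-6 \right)}\right)^{2} = \left(187 + i\right)^{2}$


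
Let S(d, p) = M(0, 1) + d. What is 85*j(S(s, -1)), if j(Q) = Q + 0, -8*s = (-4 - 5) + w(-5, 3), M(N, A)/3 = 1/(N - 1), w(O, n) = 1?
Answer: -170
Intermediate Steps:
M(N, A) = 3/(-1 + N) (M(N, A) = 3/(N - 1) = 3/(-1 + N))
s = 1 (s = -((-4 - 5) + 1)/8 = -(-9 + 1)/8 = -⅛*(-8) = 1)
S(d, p) = -3 + d (S(d, p) = 3/(-1 + 0) + d = 3/(-1) + d = 3*(-1) + d = -3 + d)
j(Q) = Q
85*j(S(s, -1)) = 85*(-3 + 1) = 85*(-2) = -170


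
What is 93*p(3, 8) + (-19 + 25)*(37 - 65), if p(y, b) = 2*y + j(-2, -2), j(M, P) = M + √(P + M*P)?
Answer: 204 + 93*√2 ≈ 335.52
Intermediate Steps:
p(y, b) = -2 + √2 + 2*y (p(y, b) = 2*y + (-2 + √(-2*(1 - 2))) = 2*y + (-2 + √(-2*(-1))) = 2*y + (-2 + √2) = -2 + √2 + 2*y)
93*p(3, 8) + (-19 + 25)*(37 - 65) = 93*(-2 + √2 + 2*3) + (-19 + 25)*(37 - 65) = 93*(-2 + √2 + 6) + 6*(-28) = 93*(4 + √2) - 168 = (372 + 93*√2) - 168 = 204 + 93*√2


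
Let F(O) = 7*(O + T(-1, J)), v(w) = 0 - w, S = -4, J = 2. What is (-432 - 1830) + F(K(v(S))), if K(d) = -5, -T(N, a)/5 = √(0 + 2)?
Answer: -2297 - 35*√2 ≈ -2346.5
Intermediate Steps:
T(N, a) = -5*√2 (T(N, a) = -5*√(0 + 2) = -5*√2)
v(w) = -w
F(O) = -35*√2 + 7*O (F(O) = 7*(O - 5*√2) = -35*√2 + 7*O)
(-432 - 1830) + F(K(v(S))) = (-432 - 1830) + (-35*√2 + 7*(-5)) = -2262 + (-35*√2 - 35) = -2262 + (-35 - 35*√2) = -2297 - 35*√2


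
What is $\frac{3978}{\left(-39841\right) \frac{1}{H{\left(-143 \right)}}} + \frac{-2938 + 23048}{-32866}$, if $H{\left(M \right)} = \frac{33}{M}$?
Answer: $- \frac{385515761}{654707153} \approx -0.58884$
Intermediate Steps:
$\frac{3978}{\left(-39841\right) \frac{1}{H{\left(-143 \right)}}} + \frac{-2938 + 23048}{-32866} = \frac{3978}{\left(-39841\right) \frac{1}{33 \frac{1}{-143}}} + \frac{-2938 + 23048}{-32866} = \frac{3978}{\left(-39841\right) \frac{1}{33 \left(- \frac{1}{143}\right)}} + 20110 \left(- \frac{1}{32866}\right) = \frac{3978}{\left(-39841\right) \frac{1}{- \frac{3}{13}}} - \frac{10055}{16433} = \frac{3978}{\left(-39841\right) \left(- \frac{13}{3}\right)} - \frac{10055}{16433} = \frac{3978}{\frac{517933}{3}} - \frac{10055}{16433} = 3978 \cdot \frac{3}{517933} - \frac{10055}{16433} = \frac{918}{39841} - \frac{10055}{16433} = - \frac{385515761}{654707153}$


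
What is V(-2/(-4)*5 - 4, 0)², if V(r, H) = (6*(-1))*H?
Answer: 0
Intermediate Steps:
V(r, H) = -6*H
V(-2/(-4)*5 - 4, 0)² = (-6*0)² = 0² = 0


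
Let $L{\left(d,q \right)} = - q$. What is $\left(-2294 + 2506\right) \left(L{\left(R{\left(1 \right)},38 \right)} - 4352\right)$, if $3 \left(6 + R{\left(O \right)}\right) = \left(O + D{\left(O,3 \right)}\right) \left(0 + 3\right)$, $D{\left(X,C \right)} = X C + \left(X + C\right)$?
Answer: $-930680$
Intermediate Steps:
$D{\left(X,C \right)} = C + X + C X$ ($D{\left(X,C \right)} = C X + \left(C + X\right) = C + X + C X$)
$R{\left(O \right)} = -3 + 5 O$ ($R{\left(O \right)} = -6 + \frac{\left(O + \left(3 + O + 3 O\right)\right) \left(0 + 3\right)}{3} = -6 + \frac{\left(O + \left(3 + 4 O\right)\right) 3}{3} = -6 + \frac{\left(3 + 5 O\right) 3}{3} = -6 + \frac{9 + 15 O}{3} = -6 + \left(3 + 5 O\right) = -3 + 5 O$)
$\left(-2294 + 2506\right) \left(L{\left(R{\left(1 \right)},38 \right)} - 4352\right) = \left(-2294 + 2506\right) \left(\left(-1\right) 38 - 4352\right) = 212 \left(-38 - 4352\right) = 212 \left(-4390\right) = -930680$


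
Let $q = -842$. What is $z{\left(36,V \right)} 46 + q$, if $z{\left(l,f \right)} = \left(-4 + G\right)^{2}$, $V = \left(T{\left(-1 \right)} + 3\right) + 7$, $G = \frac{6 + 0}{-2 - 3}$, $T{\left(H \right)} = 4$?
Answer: $\frac{10046}{25} \approx 401.84$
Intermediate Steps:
$G = - \frac{6}{5}$ ($G = \frac{6}{-5} = 6 \left(- \frac{1}{5}\right) = - \frac{6}{5} \approx -1.2$)
$V = 14$ ($V = \left(4 + 3\right) + 7 = 7 + 7 = 14$)
$z{\left(l,f \right)} = \frac{676}{25}$ ($z{\left(l,f \right)} = \left(-4 - \frac{6}{5}\right)^{2} = \left(- \frac{26}{5}\right)^{2} = \frac{676}{25}$)
$z{\left(36,V \right)} 46 + q = \frac{676}{25} \cdot 46 - 842 = \frac{31096}{25} - 842 = \frac{10046}{25}$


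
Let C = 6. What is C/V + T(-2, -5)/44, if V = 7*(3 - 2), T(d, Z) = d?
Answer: 125/154 ≈ 0.81169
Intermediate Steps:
V = 7 (V = 7*1 = 7)
C/V + T(-2, -5)/44 = 6/7 - 2/44 = 6*(⅐) - 2*1/44 = 6/7 - 1/22 = 125/154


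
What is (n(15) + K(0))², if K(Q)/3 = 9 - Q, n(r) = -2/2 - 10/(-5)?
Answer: 784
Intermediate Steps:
n(r) = 1 (n(r) = -2*½ - 10*(-⅕) = -1 + 2 = 1)
K(Q) = 27 - 3*Q (K(Q) = 3*(9 - Q) = 27 - 3*Q)
(n(15) + K(0))² = (1 + (27 - 3*0))² = (1 + (27 + 0))² = (1 + 27)² = 28² = 784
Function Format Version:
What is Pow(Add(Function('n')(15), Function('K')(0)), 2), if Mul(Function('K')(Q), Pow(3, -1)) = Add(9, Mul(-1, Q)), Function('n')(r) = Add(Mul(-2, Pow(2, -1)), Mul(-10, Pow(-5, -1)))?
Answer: 784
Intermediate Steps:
Function('n')(r) = 1 (Function('n')(r) = Add(Mul(-2, Rational(1, 2)), Mul(-10, Rational(-1, 5))) = Add(-1, 2) = 1)
Function('K')(Q) = Add(27, Mul(-3, Q)) (Function('K')(Q) = Mul(3, Add(9, Mul(-1, Q))) = Add(27, Mul(-3, Q)))
Pow(Add(Function('n')(15), Function('K')(0)), 2) = Pow(Add(1, Add(27, Mul(-3, 0))), 2) = Pow(Add(1, Add(27, 0)), 2) = Pow(Add(1, 27), 2) = Pow(28, 2) = 784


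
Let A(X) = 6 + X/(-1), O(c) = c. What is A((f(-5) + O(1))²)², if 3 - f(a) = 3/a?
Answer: 143641/625 ≈ 229.83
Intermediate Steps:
f(a) = 3 - 3/a
A(X) = 6 - X (A(X) = 6 + X*(-1) = 6 - X)
A((f(-5) + O(1))²)² = (6 - ((3 - 3/(-5)) + 1)²)² = (6 - ((3 - 3*(-⅕)) + 1)²)² = (6 - ((3 + ⅗) + 1)²)² = (6 - (18/5 + 1)²)² = (6 - (23/5)²)² = (6 - 1*529/25)² = (6 - 529/25)² = (-379/25)² = 143641/625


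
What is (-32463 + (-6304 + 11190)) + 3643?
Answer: -23934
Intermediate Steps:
(-32463 + (-6304 + 11190)) + 3643 = (-32463 + 4886) + 3643 = -27577 + 3643 = -23934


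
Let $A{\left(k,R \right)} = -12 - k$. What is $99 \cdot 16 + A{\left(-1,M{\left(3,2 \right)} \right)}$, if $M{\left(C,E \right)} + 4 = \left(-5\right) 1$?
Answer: $1573$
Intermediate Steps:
$M{\left(C,E \right)} = -9$ ($M{\left(C,E \right)} = -4 - 5 = -9$)
$99 \cdot 16 + A{\left(-1,M{\left(3,2 \right)} \right)} = 99 \cdot 16 - 11 = 1584 + \left(-12 + 1\right) = 1584 - 11 = 1573$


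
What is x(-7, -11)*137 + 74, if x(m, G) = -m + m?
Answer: 74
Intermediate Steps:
x(m, G) = 0
x(-7, -11)*137 + 74 = 0*137 + 74 = 0 + 74 = 74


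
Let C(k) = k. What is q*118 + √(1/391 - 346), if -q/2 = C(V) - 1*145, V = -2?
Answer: 34692 + I*√52896435/391 ≈ 34692.0 + 18.601*I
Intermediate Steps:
q = 294 (q = -2*(-2 - 1*145) = -2*(-2 - 145) = -2*(-147) = 294)
q*118 + √(1/391 - 346) = 294*118 + √(1/391 - 346) = 34692 + √(1/391 - 346) = 34692 + √(-135285/391) = 34692 + I*√52896435/391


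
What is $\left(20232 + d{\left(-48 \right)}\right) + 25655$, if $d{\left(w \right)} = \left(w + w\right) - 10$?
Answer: $45781$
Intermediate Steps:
$d{\left(w \right)} = -10 + 2 w$ ($d{\left(w \right)} = 2 w - 10 = -10 + 2 w$)
$\left(20232 + d{\left(-48 \right)}\right) + 25655 = \left(20232 + \left(-10 + 2 \left(-48\right)\right)\right) + 25655 = \left(20232 - 106\right) + 25655 = 20126 + 25655 = 45781$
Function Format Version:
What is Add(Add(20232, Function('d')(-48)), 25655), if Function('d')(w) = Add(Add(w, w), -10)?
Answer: 45781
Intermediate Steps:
Function('d')(w) = Add(-10, Mul(2, w)) (Function('d')(w) = Add(Mul(2, w), -10) = Add(-10, Mul(2, w)))
Add(Add(20232, Function('d')(-48)), 25655) = Add(Add(20232, Add(-10, Mul(2, -48))), 25655) = Add(Add(20232, Add(-10, -96)), 25655) = Add(Add(20232, -106), 25655) = Add(20126, 25655) = 45781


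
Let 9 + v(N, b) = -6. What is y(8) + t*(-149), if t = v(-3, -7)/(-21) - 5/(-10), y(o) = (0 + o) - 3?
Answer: -2463/14 ≈ -175.93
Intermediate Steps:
v(N, b) = -15 (v(N, b) = -9 - 6 = -15)
y(o) = -3 + o (y(o) = o - 3 = -3 + o)
t = 17/14 (t = -15/(-21) - 5/(-10) = -15*(-1/21) - 5*(-⅒) = 5/7 + ½ = 17/14 ≈ 1.2143)
y(8) + t*(-149) = (-3 + 8) + (17/14)*(-149) = 5 - 2533/14 = -2463/14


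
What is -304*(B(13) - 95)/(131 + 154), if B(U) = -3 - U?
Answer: 592/5 ≈ 118.40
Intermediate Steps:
-304*(B(13) - 95)/(131 + 154) = -304*((-3 - 1*13) - 95)/(131 + 154) = -304*((-3 - 13) - 95)/285 = -304*(-16 - 95)/285 = -(-33744)/285 = -304*(-37/95) = 592/5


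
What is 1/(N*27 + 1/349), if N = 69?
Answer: 349/650188 ≈ 0.00053677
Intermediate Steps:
1/(N*27 + 1/349) = 1/(69*27 + 1/349) = 1/(1863 + 1/349) = 1/(650188/349) = 349/650188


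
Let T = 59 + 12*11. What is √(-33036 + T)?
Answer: I*√32845 ≈ 181.23*I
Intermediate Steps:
T = 191 (T = 59 + 132 = 191)
√(-33036 + T) = √(-33036 + 191) = √(-32845) = I*√32845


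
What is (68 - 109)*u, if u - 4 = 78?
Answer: -3362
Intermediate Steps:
u = 82 (u = 4 + 78 = 82)
(68 - 109)*u = (68 - 109)*82 = -41*82 = -3362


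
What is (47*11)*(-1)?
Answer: -517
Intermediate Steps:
(47*11)*(-1) = 517*(-1) = -517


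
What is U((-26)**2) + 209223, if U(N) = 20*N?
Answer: 222743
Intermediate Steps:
U((-26)**2) + 209223 = 20*(-26)**2 + 209223 = 20*676 + 209223 = 13520 + 209223 = 222743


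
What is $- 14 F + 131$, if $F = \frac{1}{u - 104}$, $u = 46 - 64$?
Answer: $\frac{7998}{61} \approx 131.11$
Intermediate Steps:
$u = -18$ ($u = 46 - 64 = -18$)
$F = - \frac{1}{122}$ ($F = \frac{1}{-18 - 104} = \frac{1}{-122} = - \frac{1}{122} \approx -0.0081967$)
$- 14 F + 131 = \left(-14\right) \left(- \frac{1}{122}\right) + 131 = \frac{7}{61} + 131 = \frac{7998}{61}$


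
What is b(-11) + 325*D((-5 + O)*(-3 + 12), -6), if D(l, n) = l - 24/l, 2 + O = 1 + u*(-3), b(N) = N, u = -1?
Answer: -76474/9 ≈ -8497.1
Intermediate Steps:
O = 2 (O = -2 + (1 - 1*(-3)) = -2 + (1 + 3) = -2 + 4 = 2)
D(l, n) = l - 24/l
b(-11) + 325*D((-5 + O)*(-3 + 12), -6) = -11 + 325*((-5 + 2)*(-3 + 12) - 24*1/((-5 + 2)*(-3 + 12))) = -11 + 325*(-3*9 - 24/((-3*9))) = -11 + 325*(-27 - 24/(-27)) = -11 + 325*(-27 - 24*(-1/27)) = -11 + 325*(-27 + 8/9) = -11 + 325*(-235/9) = -11 - 76375/9 = -76474/9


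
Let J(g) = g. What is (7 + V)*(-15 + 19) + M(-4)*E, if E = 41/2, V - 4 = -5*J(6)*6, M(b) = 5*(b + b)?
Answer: -1496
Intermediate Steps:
M(b) = 10*b (M(b) = 5*(2*b) = 10*b)
V = -176 (V = 4 - 5*6*6 = 4 - 30*6 = 4 - 180 = -176)
E = 41/2 (E = 41*(½) = 41/2 ≈ 20.500)
(7 + V)*(-15 + 19) + M(-4)*E = (7 - 176)*(-15 + 19) + (10*(-4))*(41/2) = -169*4 - 40*41/2 = -676 - 820 = -1496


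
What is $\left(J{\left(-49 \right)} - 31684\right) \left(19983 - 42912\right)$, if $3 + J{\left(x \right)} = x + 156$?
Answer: $724097820$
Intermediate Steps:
$J{\left(x \right)} = 153 + x$ ($J{\left(x \right)} = -3 + \left(x + 156\right) = -3 + \left(156 + x\right) = 153 + x$)
$\left(J{\left(-49 \right)} - 31684\right) \left(19983 - 42912\right) = \left(\left(153 - 49\right) - 31684\right) \left(19983 - 42912\right) = \left(104 - 31684\right) \left(-22929\right) = \left(-31580\right) \left(-22929\right) = 724097820$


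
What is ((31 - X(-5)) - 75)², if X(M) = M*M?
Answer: 4761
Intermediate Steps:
X(M) = M²
((31 - X(-5)) - 75)² = ((31 - 1*(-5)²) - 75)² = ((31 - 1*25) - 75)² = ((31 - 25) - 75)² = (6 - 75)² = (-69)² = 4761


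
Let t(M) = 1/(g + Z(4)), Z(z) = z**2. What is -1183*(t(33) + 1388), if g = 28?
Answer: -72249359/44 ≈ -1.6420e+6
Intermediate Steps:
t(M) = 1/44 (t(M) = 1/(28 + 4**2) = 1/(28 + 16) = 1/44)
-1183*(t(33) + 1388) = -1183*(1/44 + 1388) = -1183*61073/44 = -72249359/44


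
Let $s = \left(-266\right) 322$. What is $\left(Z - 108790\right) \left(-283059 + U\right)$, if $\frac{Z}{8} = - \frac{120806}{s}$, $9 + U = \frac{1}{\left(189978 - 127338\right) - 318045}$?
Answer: $\frac{149423086486734614}{4852695} \approx 3.0792 \cdot 10^{10}$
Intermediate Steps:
$U = - \frac{2298646}{255405}$ ($U = -9 + \frac{1}{\left(189978 - 127338\right) - 318045} = -9 + \frac{1}{62640 - 318045} = -9 + \frac{1}{-255405} = -9 - \frac{1}{255405} = - \frac{2298646}{255405} \approx -9.0$)
$s = -85652$
$Z = \frac{34516}{3059}$ ($Z = 8 \left(- \frac{120806}{-85652}\right) = 8 \left(\left(-120806\right) \left(- \frac{1}{85652}\right)\right) = 8 \cdot \frac{8629}{6118} = \frac{34516}{3059} \approx 11.283$)
$\left(Z - 108790\right) \left(-283059 + U\right) = \left(\frac{34516}{3059} - 108790\right) \left(-283059 - \frac{2298646}{255405}\right) = \left(- \frac{332754094}{3059}\right) \left(- \frac{72296982541}{255405}\right) = \frac{149423086486734614}{4852695}$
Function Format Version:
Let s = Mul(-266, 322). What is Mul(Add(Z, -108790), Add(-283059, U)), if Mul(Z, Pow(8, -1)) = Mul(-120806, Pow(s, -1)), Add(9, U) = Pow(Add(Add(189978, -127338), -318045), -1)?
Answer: Rational(149423086486734614, 4852695) ≈ 3.0792e+10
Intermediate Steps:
U = Rational(-2298646, 255405) (U = Add(-9, Pow(Add(Add(189978, -127338), -318045), -1)) = Add(-9, Pow(Add(62640, -318045), -1)) = Add(-9, Pow(-255405, -1)) = Add(-9, Rational(-1, 255405)) = Rational(-2298646, 255405) ≈ -9.0000)
s = -85652
Z = Rational(34516, 3059) (Z = Mul(8, Mul(-120806, Pow(-85652, -1))) = Mul(8, Mul(-120806, Rational(-1, 85652))) = Mul(8, Rational(8629, 6118)) = Rational(34516, 3059) ≈ 11.283)
Mul(Add(Z, -108790), Add(-283059, U)) = Mul(Add(Rational(34516, 3059), -108790), Add(-283059, Rational(-2298646, 255405))) = Mul(Rational(-332754094, 3059), Rational(-72296982541, 255405)) = Rational(149423086486734614, 4852695)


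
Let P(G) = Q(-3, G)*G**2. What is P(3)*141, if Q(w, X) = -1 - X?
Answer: -5076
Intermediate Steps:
P(G) = G**2*(-1 - G) (P(G) = (-1 - G)*G**2 = G**2*(-1 - G))
P(3)*141 = (3**2*(-1 - 1*3))*141 = (9*(-1 - 3))*141 = (9*(-4))*141 = -36*141 = -5076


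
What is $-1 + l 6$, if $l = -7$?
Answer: $-43$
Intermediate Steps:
$-1 + l 6 = -1 - 42 = -43$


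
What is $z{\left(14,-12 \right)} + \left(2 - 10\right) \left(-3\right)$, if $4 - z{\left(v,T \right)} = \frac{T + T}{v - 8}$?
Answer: $32$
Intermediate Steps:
$z{\left(v,T \right)} = 4 - \frac{2 T}{-8 + v}$ ($z{\left(v,T \right)} = 4 - \frac{T + T}{v - 8} = 4 - \frac{2 T}{v - 8} = 4 - \frac{2 T}{-8 + v}$)
$z{\left(14,-12 \right)} + \left(2 - 10\right) \left(-3\right) = \frac{2 \left(-16 - -12 + 2 \cdot 14\right)}{-8 + 14} + \left(2 - 10\right) \left(-3\right) = \frac{2 \left(-16 + 12 + 28\right)}{6} - -24 = 2 \cdot \frac{1}{6} \cdot 24 + 24 = 8 + 24 = 32$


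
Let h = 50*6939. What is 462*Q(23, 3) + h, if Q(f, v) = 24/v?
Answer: 350646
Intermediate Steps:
h = 346950
462*Q(23, 3) + h = 462*(24/3) + 346950 = 462*(24*(⅓)) + 346950 = 462*8 + 346950 = 3696 + 346950 = 350646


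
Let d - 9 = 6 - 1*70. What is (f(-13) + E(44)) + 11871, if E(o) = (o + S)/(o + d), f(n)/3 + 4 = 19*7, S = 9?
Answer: 134785/11 ≈ 12253.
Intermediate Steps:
f(n) = 387 (f(n) = -12 + 3*(19*7) = -12 + 3*133 = -12 + 399 = 387)
d = -55 (d = 9 + (6 - 1*70) = 9 + (6 - 70) = 9 - 64 = -55)
E(o) = (9 + o)/(-55 + o) (E(o) = (o + 9)/(o - 55) = (9 + o)/(-55 + o))
(f(-13) + E(44)) + 11871 = (387 + (9 + 44)/(-55 + 44)) + 11871 = (387 + 53/(-11)) + 11871 = (387 - 1/11*53) + 11871 = (387 - 53/11) + 11871 = 4204/11 + 11871 = 134785/11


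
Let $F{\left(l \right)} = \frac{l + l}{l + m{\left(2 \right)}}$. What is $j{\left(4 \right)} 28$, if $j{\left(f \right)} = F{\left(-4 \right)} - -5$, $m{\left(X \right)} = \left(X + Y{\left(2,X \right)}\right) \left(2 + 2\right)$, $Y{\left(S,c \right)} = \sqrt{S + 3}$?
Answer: $154 - 14 \sqrt{5} \approx 122.7$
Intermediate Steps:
$Y{\left(S,c \right)} = \sqrt{3 + S}$
$m{\left(X \right)} = 4 X + 4 \sqrt{5}$ ($m{\left(X \right)} = \left(X + \sqrt{3 + 2}\right) \left(2 + 2\right) = \left(X + \sqrt{5}\right) 4 = 4 X + 4 \sqrt{5}$)
$F{\left(l \right)} = \frac{2 l}{8 + l + 4 \sqrt{5}}$ ($F{\left(l \right)} = \frac{l + l}{l + \left(4 \cdot 2 + 4 \sqrt{5}\right)} = \frac{2 l}{l + \left(8 + 4 \sqrt{5}\right)} = \frac{2 l}{8 + l + 4 \sqrt{5}}$)
$j{\left(f \right)} = 5 - \frac{8}{4 + 4 \sqrt{5}}$ ($j{\left(f \right)} = 2 \left(-4\right) \frac{1}{8 - 4 + 4 \sqrt{5}} - -5 = 2 \left(-4\right) \frac{1}{4 + 4 \sqrt{5}} + 5 = - \frac{8}{4 + 4 \sqrt{5}} + 5 = 5 - \frac{8}{4 + 4 \sqrt{5}}$)
$j{\left(4 \right)} 28 = \left(\frac{11}{2} - \frac{\sqrt{5}}{2}\right) 28 = 154 - 14 \sqrt{5}$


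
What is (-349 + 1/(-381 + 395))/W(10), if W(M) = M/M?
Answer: -4885/14 ≈ -348.93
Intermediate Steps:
W(M) = 1
(-349 + 1/(-381 + 395))/W(10) = (-349 + 1/(-381 + 395))/1 = (-349 + 1/14)*1 = -4885/14*1 = -4885/14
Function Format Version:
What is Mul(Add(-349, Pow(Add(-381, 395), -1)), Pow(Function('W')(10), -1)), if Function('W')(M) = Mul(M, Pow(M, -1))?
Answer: Rational(-4885, 14) ≈ -348.93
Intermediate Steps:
Function('W')(M) = 1
Mul(Add(-349, Pow(Add(-381, 395), -1)), Pow(Function('W')(10), -1)) = Mul(Add(-349, Pow(Add(-381, 395), -1)), Pow(1, -1)) = Mul(Add(-349, Pow(14, -1)), 1) = Mul(Add(-349, Rational(1, 14)), 1) = Mul(Rational(-4885, 14), 1) = Rational(-4885, 14)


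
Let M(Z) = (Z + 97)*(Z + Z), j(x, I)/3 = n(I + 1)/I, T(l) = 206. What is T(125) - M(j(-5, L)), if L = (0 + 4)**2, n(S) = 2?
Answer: 4255/32 ≈ 132.97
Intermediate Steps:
L = 16 (L = 4**2 = 16)
j(x, I) = 6/I (j(x, I) = 3*(2/I) = 6/I)
M(Z) = 2*Z*(97 + Z) (M(Z) = (97 + Z)*(2*Z) = 2*Z*(97 + Z))
T(125) - M(j(-5, L)) = 206 - 2*6/16*(97 + 6/16) = 206 - 2*6*(1/16)*(97 + 6*(1/16)) = 206 - 2*3*(97 + 3/8)/8 = 206 - 2*3*779/(8*8) = 206 - 1*2337/32 = 206 - 2337/32 = 4255/32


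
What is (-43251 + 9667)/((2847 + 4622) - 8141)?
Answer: 2099/42 ≈ 49.976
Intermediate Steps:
(-43251 + 9667)/((2847 + 4622) - 8141) = -33584/(7469 - 8141) = -33584/(-672) = -33584*(-1/672) = 2099/42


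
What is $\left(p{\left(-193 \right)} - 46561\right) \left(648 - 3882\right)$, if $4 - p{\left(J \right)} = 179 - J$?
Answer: $151768386$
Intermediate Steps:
$p{\left(J \right)} = -175 + J$ ($p{\left(J \right)} = 4 - \left(179 - J\right) = 4 + \left(-179 + J\right) = -175 + J$)
$\left(p{\left(-193 \right)} - 46561\right) \left(648 - 3882\right) = \left(\left(-175 - 193\right) - 46561\right) \left(648 - 3882\right) = \left(-368 - 46561\right) \left(-3234\right) = \left(-46929\right) \left(-3234\right) = 151768386$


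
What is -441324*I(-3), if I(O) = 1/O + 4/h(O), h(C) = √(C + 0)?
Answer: 147108 + 588432*I*√3 ≈ 1.4711e+5 + 1.0192e+6*I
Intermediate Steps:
h(C) = √C
I(O) = 1/O + 4/√O (I(O) = 1/O + 4/(√O) = 1/O + 4/√O)
-441324*I(-3) = -441324*(1/(-3) + 4/√(-3)) = -441324*(-⅓ + 4*(-I*√3/3)) = -441324*(-⅓ - 4*I*√3/3) = 147108 + 588432*I*√3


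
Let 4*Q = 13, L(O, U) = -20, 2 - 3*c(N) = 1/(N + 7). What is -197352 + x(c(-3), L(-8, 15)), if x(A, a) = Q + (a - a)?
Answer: -789395/4 ≈ -1.9735e+5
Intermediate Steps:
c(N) = ⅔ - 1/(3*(7 + N)) (c(N) = ⅔ - 1/(3*(N + 7)) = ⅔ - 1/(3*(7 + N)))
Q = 13/4 (Q = (¼)*13 = 13/4 ≈ 3.2500)
x(A, a) = 13/4 (x(A, a) = 13/4 + (a - a) = 13/4 + 0 = 13/4)
-197352 + x(c(-3), L(-8, 15)) = -197352 + 13/4 = -789395/4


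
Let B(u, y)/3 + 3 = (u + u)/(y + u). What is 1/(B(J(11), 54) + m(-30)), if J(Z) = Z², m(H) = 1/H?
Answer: -1050/5129 ≈ -0.20472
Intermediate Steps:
B(u, y) = -9 + 6*u/(u + y) (B(u, y) = -9 + 3*((u + u)/(y + u)) = -9 + 3*((2*u)/(u + y)) = -9 + 3*(2*u/(u + y)) = -9 + 6*u/(u + y))
1/(B(J(11), 54) + m(-30)) = 1/(3*(-1*11² - 3*54)/(11² + 54) + 1/(-30)) = 1/(3*(-1*121 - 162)/(121 + 54) - 1/30) = 1/(3*(-121 - 162)/175 - 1/30) = 1/(3*(1/175)*(-283) - 1/30) = 1/(-849/175 - 1/30) = 1/(-5129/1050) = -1050/5129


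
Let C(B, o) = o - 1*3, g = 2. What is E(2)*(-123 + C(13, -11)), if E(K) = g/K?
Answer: -137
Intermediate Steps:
C(B, o) = -3 + o (C(B, o) = o - 3 = -3 + o)
E(K) = 2/K
E(2)*(-123 + C(13, -11)) = (2/2)*(-123 + (-3 - 11)) = (2*(1/2))*(-123 - 14) = 1*(-137) = -137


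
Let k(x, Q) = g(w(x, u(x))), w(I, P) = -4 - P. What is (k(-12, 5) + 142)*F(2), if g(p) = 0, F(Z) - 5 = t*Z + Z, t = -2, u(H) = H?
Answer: 426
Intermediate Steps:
F(Z) = 5 - Z (F(Z) = 5 + (-2*Z + Z) = 5 - Z)
k(x, Q) = 0
(k(-12, 5) + 142)*F(2) = (0 + 142)*(5 - 1*2) = 142*(5 - 2) = 142*3 = 426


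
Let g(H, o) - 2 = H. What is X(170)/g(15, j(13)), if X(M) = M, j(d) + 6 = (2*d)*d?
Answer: 10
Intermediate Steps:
j(d) = -6 + 2*d**2 (j(d) = -6 + (2*d)*d = -6 + 2*d**2)
g(H, o) = 2 + H
X(170)/g(15, j(13)) = 170/(2 + 15) = 170/17 = 170*(1/17) = 10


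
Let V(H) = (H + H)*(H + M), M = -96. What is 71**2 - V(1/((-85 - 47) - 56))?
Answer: 89066503/17672 ≈ 5040.0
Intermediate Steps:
V(H) = 2*H*(-96 + H) (V(H) = (H + H)*(H - 96) = (2*H)*(-96 + H) = 2*H*(-96 + H))
71**2 - V(1/((-85 - 47) - 56)) = 71**2 - 2*(-96 + 1/((-85 - 47) - 56))/((-85 - 47) - 56) = 5041 - 2*(-96 + 1/(-132 - 56))/(-132 - 56) = 5041 - 2*(-96 + 1/(-188))/(-188) = 5041 - 2*(-1)*(-96 - 1/188)/188 = 5041 - 2*(-1)*(-18049)/(188*188) = 5041 - 1*18049/17672 = 5041 - 18049/17672 = 89066503/17672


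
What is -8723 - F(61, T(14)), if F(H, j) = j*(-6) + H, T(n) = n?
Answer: -8700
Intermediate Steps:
F(H, j) = H - 6*j (F(H, j) = -6*j + H = H - 6*j)
-8723 - F(61, T(14)) = -8723 - (61 - 6*14) = -8723 - (61 - 84) = -8723 - 1*(-23) = -8723 + 23 = -8700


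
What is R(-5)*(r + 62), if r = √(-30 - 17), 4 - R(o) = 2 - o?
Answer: -186 - 3*I*√47 ≈ -186.0 - 20.567*I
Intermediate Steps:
R(o) = 2 + o (R(o) = 4 - (2 - o) = 4 + (-2 + o) = 2 + o)
r = I*√47 (r = √(-47) = I*√47 ≈ 6.8557*I)
R(-5)*(r + 62) = (2 - 5)*(I*√47 + 62) = -3*(62 + I*√47) = -186 - 3*I*√47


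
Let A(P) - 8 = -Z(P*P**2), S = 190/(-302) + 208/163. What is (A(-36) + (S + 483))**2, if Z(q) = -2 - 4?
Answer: 150027810005056/605799769 ≈ 2.4765e+5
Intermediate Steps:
S = 15923/24613 (S = 190*(-1/302) + 208*(1/163) = -95/151 + 208/163 = 15923/24613 ≈ 0.64693)
Z(q) = -6
A(P) = 14 (A(P) = 8 - 1*(-6) = 8 + 6 = 14)
(A(-36) + (S + 483))**2 = (14 + (15923/24613 + 483))**2 = (14 + 11904002/24613)**2 = (12248584/24613)**2 = 150027810005056/605799769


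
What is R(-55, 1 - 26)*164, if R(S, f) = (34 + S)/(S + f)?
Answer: 861/20 ≈ 43.050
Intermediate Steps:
R(S, f) = (34 + S)/(S + f)
R(-55, 1 - 26)*164 = ((34 - 55)/(-55 + (1 - 26)))*164 = (-21/(-55 - 25))*164 = (-21/(-80))*164 = -1/80*(-21)*164 = (21/80)*164 = 861/20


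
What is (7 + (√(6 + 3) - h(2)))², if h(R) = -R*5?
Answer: 400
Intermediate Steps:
h(R) = -5*R
(7 + (√(6 + 3) - h(2)))² = (7 + (√(6 + 3) - (-5)*2))² = (7 + (√9 - 1*(-10)))² = (7 + (3 + 10))² = (7 + 13)² = 20² = 400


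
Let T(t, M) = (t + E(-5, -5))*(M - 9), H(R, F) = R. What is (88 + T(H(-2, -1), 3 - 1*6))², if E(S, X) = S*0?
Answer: 12544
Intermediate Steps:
E(S, X) = 0
T(t, M) = t*(-9 + M) (T(t, M) = (t + 0)*(M - 9) = t*(-9 + M))
(88 + T(H(-2, -1), 3 - 1*6))² = (88 - 2*(-9 + (3 - 1*6)))² = (88 - 2*(-9 + (3 - 6)))² = (88 - 2*(-9 - 3))² = (88 - 2*(-12))² = (88 + 24)² = 112² = 12544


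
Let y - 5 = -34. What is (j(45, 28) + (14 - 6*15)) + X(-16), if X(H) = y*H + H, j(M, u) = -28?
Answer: 344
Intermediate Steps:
y = -29 (y = 5 - 34 = -29)
X(H) = -28*H (X(H) = -29*H + H = -28*H)
(j(45, 28) + (14 - 6*15)) + X(-16) = (-28 + (14 - 6*15)) - 28*(-16) = (-28 + (14 - 90)) + 448 = (-28 - 76) + 448 = -104 + 448 = 344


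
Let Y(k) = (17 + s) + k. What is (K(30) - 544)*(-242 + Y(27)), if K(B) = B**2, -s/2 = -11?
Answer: -62656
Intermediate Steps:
s = 22 (s = -2*(-11) = 22)
Y(k) = 39 + k (Y(k) = (17 + 22) + k = 39 + k)
(K(30) - 544)*(-242 + Y(27)) = (30**2 - 544)*(-242 + (39 + 27)) = (900 - 544)*(-242 + 66) = 356*(-176) = -62656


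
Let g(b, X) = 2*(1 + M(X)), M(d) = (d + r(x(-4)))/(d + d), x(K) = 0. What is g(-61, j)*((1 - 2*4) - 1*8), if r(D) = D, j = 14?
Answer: -45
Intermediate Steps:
M(d) = ½ (M(d) = (d + 0)/(d + d) = d/((2*d)) = d*(1/(2*d)) = ½)
g(b, X) = 3 (g(b, X) = 2*(1 + ½) = 2*(3/2) = 3)
g(-61, j)*((1 - 2*4) - 1*8) = 3*((1 - 2*4) - 1*8) = 3*((1 - 8) - 8) = 3*(-7 - 8) = 3*(-15) = -45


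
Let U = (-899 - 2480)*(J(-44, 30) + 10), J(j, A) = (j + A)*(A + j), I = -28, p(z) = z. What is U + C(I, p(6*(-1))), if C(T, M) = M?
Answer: -696080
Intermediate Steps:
J(j, A) = (A + j)² (J(j, A) = (A + j)*(A + j) = (A + j)²)
U = -696074 (U = (-899 - 2480)*((30 - 44)² + 10) = -3379*((-14)² + 10) = -3379*(196 + 10) = -3379*206 = -696074)
U + C(I, p(6*(-1))) = -696074 + 6*(-1) = -696074 - 6 = -696080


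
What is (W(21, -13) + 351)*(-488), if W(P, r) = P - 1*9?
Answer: -177144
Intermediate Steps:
W(P, r) = -9 + P (W(P, r) = P - 9 = -9 + P)
(W(21, -13) + 351)*(-488) = ((-9 + 21) + 351)*(-488) = (12 + 351)*(-488) = 363*(-488) = -177144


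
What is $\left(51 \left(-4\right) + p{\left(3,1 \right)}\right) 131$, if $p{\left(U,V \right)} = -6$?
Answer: $-27510$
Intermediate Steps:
$\left(51 \left(-4\right) + p{\left(3,1 \right)}\right) 131 = \left(51 \left(-4\right) - 6\right) 131 = \left(-204 - 6\right) 131 = \left(-210\right) 131 = -27510$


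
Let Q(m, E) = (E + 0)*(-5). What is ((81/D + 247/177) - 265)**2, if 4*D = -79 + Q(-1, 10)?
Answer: 4102285668100/57927321 ≈ 70818.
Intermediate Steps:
Q(m, E) = -5*E (Q(m, E) = E*(-5) = -5*E)
D = -129/4 (D = (-79 - 5*10)/4 = (-79 - 50)/4 = (1/4)*(-129) = -129/4 ≈ -32.250)
((81/D + 247/177) - 265)**2 = ((81/(-129/4) + 247/177) - 265)**2 = ((81*(-4/129) + 247*(1/177)) - 265)**2 = ((-108/43 + 247/177) - 265)**2 = (-8495/7611 - 265)**2 = (-2025410/7611)**2 = 4102285668100/57927321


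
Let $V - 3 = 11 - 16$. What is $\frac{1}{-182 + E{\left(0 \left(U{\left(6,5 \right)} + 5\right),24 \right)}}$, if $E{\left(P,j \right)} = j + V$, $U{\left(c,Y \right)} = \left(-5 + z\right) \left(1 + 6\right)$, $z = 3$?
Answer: $- \frac{1}{160} \approx -0.00625$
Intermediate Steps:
$V = -2$ ($V = 3 + \left(11 - 16\right) = 3 - 5 = -2$)
$U{\left(c,Y \right)} = -14$ ($U{\left(c,Y \right)} = \left(-5 + 3\right) \left(1 + 6\right) = \left(-2\right) 7 = -14$)
$E{\left(P,j \right)} = -2 + j$ ($E{\left(P,j \right)} = j - 2 = -2 + j$)
$\frac{1}{-182 + E{\left(0 \left(U{\left(6,5 \right)} + 5\right),24 \right)}} = \frac{1}{-182 + \left(-2 + 24\right)} = \frac{1}{-182 + 22} = \frac{1}{-160} = - \frac{1}{160}$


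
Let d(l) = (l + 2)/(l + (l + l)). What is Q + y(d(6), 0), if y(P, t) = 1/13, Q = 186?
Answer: 2419/13 ≈ 186.08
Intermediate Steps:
d(l) = (2 + l)/(3*l) (d(l) = (2 + l)/(l + 2*l) = (2 + l)/((3*l)) = (2 + l)*(1/(3*l)) = (2 + l)/(3*l))
y(P, t) = 1/13
Q + y(d(6), 0) = 186 + 1/13 = 2419/13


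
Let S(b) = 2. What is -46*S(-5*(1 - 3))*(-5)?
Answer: 460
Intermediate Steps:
-46*S(-5*(1 - 3))*(-5) = -46*2*(-5) = -92*(-5) = 460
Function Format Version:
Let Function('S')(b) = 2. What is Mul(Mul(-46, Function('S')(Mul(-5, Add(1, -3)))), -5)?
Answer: 460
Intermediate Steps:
Mul(Mul(-46, Function('S')(Mul(-5, Add(1, -3)))), -5) = Mul(Mul(-46, 2), -5) = Mul(-92, -5) = 460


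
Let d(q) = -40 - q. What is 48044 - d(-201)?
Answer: 47883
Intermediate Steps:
48044 - d(-201) = 48044 - (-40 - 1*(-201)) = 48044 - (-40 + 201) = 48044 - 1*161 = 48044 - 161 = 47883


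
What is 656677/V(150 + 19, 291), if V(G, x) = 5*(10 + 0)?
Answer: 656677/50 ≈ 13134.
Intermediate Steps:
V(G, x) = 50 (V(G, x) = 5*10 = 50)
656677/V(150 + 19, 291) = 656677/50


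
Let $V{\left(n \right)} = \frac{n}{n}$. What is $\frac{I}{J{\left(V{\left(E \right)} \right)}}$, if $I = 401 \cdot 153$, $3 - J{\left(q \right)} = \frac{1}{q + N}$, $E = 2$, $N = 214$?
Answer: $\frac{13190895}{644} \approx 20483.0$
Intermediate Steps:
$V{\left(n \right)} = 1$
$J{\left(q \right)} = 3 - \frac{1}{214 + q}$ ($J{\left(q \right)} = 3 - \frac{1}{q + 214} = 3 - \frac{1}{214 + q}$)
$I = 61353$
$\frac{I}{J{\left(V{\left(E \right)} \right)}} = \frac{61353}{\frac{1}{214 + 1} \left(641 + 3 \cdot 1\right)} = \frac{61353}{\frac{1}{215} \left(641 + 3\right)} = \frac{61353}{\frac{1}{215} \cdot 644} = \frac{61353}{\frac{644}{215}} = 61353 \cdot \frac{215}{644} = \frac{13190895}{644}$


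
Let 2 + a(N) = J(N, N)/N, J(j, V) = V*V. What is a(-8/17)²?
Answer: 1764/289 ≈ 6.1038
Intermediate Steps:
J(j, V) = V²
a(N) = -2 + N (a(N) = -2 + N²/N = -2 + N)
a(-8/17)² = (-2 - 8/17)² = (-42/17)² = 1764/289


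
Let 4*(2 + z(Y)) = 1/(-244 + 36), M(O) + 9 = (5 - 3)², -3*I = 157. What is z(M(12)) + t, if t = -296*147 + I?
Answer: -108741571/2496 ≈ -43566.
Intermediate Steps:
I = -157/3 (I = -⅓*157 = -157/3 ≈ -52.333)
M(O) = -5 (M(O) = -9 + (5 - 3)² = -9 + 2² = -9 + 4 = -5)
z(Y) = -1665/832 (z(Y) = -2 + 1/(4*(-244 + 36)) = -2 + (¼)/(-208) = -2 + (¼)*(-1/208) = -2 - 1/832 = -1665/832)
t = -130693/3 (t = -296*147 - 157/3 = -43512 - 157/3 = -130693/3 ≈ -43564.)
z(M(12)) + t = -1665/832 - 130693/3 = -108741571/2496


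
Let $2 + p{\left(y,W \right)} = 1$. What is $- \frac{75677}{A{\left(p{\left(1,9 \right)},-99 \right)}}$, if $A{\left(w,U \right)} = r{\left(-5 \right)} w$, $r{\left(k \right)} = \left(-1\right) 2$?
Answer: $- \frac{75677}{2} \approx -37839.0$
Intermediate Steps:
$p{\left(y,W \right)} = -1$ ($p{\left(y,W \right)} = -2 + 1 = -1$)
$r{\left(k \right)} = -2$
$A{\left(w,U \right)} = - 2 w$
$- \frac{75677}{A{\left(p{\left(1,9 \right)},-99 \right)}} = - \frac{75677}{\left(-2\right) \left(-1\right)} = - \frac{75677}{2}$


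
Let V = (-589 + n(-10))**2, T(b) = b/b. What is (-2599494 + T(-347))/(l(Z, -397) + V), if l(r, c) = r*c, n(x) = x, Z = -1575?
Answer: -2599493/984076 ≈ -2.6416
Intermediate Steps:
l(r, c) = c*r
T(b) = 1
V = 358801 (V = (-589 - 10)**2 = (-599)**2 = 358801)
(-2599494 + T(-347))/(l(Z, -397) + V) = (-2599494 + 1)/(-397*(-1575) + 358801) = -2599493/(625275 + 358801) = -2599493/984076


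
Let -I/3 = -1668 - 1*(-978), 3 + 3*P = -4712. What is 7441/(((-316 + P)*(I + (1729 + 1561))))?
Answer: -3189/4336240 ≈ -0.00073543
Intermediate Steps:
P = -4715/3 (P = -1 + (1/3)*(-4712) = -1 - 4712/3 = -4715/3 ≈ -1571.7)
I = 2070 (I = -3*(-1668 - 1*(-978)) = -3*(-1668 + 978) = -3*(-690) = 2070)
7441/(((-316 + P)*(I + (1729 + 1561)))) = 7441/(((-316 - 4715/3)*(2070 + (1729 + 1561)))) = 7441/((-5663*(2070 + 3290)/3)) = 7441/((-5663/3*5360)) = 7441/(-30353680/3) = 7441*(-3/30353680) = -3189/4336240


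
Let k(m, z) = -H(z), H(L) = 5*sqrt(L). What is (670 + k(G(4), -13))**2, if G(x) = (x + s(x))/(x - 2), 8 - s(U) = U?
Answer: 448575 - 6700*I*sqrt(13) ≈ 4.4858e+5 - 24157.0*I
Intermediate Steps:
s(U) = 8 - U
G(x) = 8/(-2 + x) (G(x) = (x + (8 - x))/(x - 2) = 8/(-2 + x))
k(m, z) = -5*sqrt(z)
(670 + k(G(4), -13))**2 = (670 - 5*I*sqrt(13))**2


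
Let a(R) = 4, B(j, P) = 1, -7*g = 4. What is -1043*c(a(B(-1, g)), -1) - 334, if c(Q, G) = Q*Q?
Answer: -17022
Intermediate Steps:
g = -4/7 (g = -⅐*4 = -4/7 ≈ -0.57143)
c(Q, G) = Q²
-1043*c(a(B(-1, g)), -1) - 334 = -1043*4² - 334 = -1043*16 - 334 = -16688 - 334 = -17022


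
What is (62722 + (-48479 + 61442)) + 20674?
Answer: 96359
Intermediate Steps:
(62722 + (-48479 + 61442)) + 20674 = (62722 + 12963) + 20674 = 75685 + 20674 = 96359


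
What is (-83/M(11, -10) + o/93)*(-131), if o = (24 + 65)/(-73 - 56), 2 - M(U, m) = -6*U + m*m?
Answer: -130070293/383904 ≈ -338.81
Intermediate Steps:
M(U, m) = 2 - m**2 + 6*U (M(U, m) = 2 - (-6*U + m*m) = 2 - (-6*U + m**2) = 2 - (m**2 - 6*U) = 2 + (-m**2 + 6*U) = 2 - m**2 + 6*U)
o = -89/129 (o = 89/(-129) = 89*(-1/129) = -89/129 ≈ -0.68992)
(-83/M(11, -10) + o/93)*(-131) = (-83/(2 - 1*(-10)**2 + 6*11) - 89/129/93)*(-131) = (-83/(2 - 1*100 + 66) - 89/129*1/93)*(-131) = (-83/(2 - 100 + 66) - 89/11997)*(-131) = (-83/(-32) - 89/11997)*(-131) = (-83*(-1/32) - 89/11997)*(-131) = (83/32 - 89/11997)*(-131) = (992903/383904)*(-131) = -130070293/383904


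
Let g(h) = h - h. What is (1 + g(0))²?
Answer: 1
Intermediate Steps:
g(h) = 0
(1 + g(0))² = (1 + 0)² = 1² = 1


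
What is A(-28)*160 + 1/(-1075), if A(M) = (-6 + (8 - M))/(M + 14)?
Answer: -2580007/7525 ≈ -342.86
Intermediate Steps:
A(M) = (2 - M)/(14 + M)
A(-28)*160 + 1/(-1075) = ((2 - 1*(-28))/(14 - 28))*160 + 1/(-1075) = ((2 + 28)/(-14))*160 - 1/1075 = -1/14*30*160 - 1/1075 = -15/7*160 - 1/1075 = -2400/7 - 1/1075 = -2580007/7525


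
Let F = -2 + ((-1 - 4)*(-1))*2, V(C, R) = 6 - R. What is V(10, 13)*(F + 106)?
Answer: -798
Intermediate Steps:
F = 8 (F = -2 - 5*(-1)*2 = -2 + 5*2 = -2 + 10 = 8)
V(10, 13)*(F + 106) = (6 - 1*13)*(8 + 106) = (6 - 13)*114 = -7*114 = -798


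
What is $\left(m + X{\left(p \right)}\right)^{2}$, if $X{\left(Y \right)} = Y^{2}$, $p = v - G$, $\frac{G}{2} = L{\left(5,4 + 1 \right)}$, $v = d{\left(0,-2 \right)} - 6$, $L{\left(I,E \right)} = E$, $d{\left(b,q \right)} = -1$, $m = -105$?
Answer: $33856$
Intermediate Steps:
$v = -7$ ($v = -1 - 6 = -7$)
$G = 10$ ($G = 2 \left(4 + 1\right) = 2 \cdot 5 = 10$)
$p = -17$ ($p = -7 - 10 = -17$)
$\left(m + X{\left(p \right)}\right)^{2} = \left(-105 + \left(-17\right)^{2}\right)^{2} = \left(-105 + 289\right)^{2} = 184^{2} = 33856$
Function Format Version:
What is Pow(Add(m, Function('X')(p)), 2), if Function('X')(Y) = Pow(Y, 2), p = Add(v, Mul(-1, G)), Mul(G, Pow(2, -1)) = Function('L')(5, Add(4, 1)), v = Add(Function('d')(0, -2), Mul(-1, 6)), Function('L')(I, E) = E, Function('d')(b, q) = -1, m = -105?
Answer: 33856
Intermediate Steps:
v = -7 (v = Add(-1, Mul(-1, 6)) = Add(-1, -6) = -7)
G = 10 (G = Mul(2, Add(4, 1)) = Mul(2, 5) = 10)
p = -17 (p = Add(-7, Mul(-1, 10)) = Add(-7, -10) = -17)
Pow(Add(m, Function('X')(p)), 2) = Pow(Add(-105, Pow(-17, 2)), 2) = Pow(Add(-105, 289), 2) = Pow(184, 2) = 33856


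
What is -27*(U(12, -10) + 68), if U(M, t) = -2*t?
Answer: -2376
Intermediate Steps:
-27*(U(12, -10) + 68) = -27*(-2*(-10) + 68) = -27*(20 + 68) = -27*88 = -2376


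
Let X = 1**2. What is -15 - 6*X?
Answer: -21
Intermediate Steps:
X = 1
-15 - 6*X = -15 - 6*1 = -15 - 6 = -21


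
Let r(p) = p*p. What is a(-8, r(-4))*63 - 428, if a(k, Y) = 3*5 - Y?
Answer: -491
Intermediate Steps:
r(p) = p**2
a(k, Y) = 15 - Y
a(-8, r(-4))*63 - 428 = (15 - 1*(-4)**2)*63 - 428 = (15 - 1*16)*63 - 428 = (15 - 16)*63 - 428 = -1*63 - 428 = -63 - 428 = -491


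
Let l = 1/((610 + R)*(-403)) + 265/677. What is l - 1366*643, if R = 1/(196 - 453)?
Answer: -37567766994017816/42771443039 ≈ -8.7834e+5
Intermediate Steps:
R = -1/257 (R = 1/(-257) = -1/257 ≈ -0.0038911)
l = 16741971366/42771443039 (l = 1/((610 - 1/257)*(-403)) + 265/677 = -1/403/(156769/257) + 265*(1/677) = (257/156769)*(-1/403) + 265/677 = -257/63177907 + 265/677 = 16741971366/42771443039 ≈ 0.39143)
l - 1366*643 = 16741971366/42771443039 - 1366*643 = 16741971366/42771443039 - 878338 = -37567766994017816/42771443039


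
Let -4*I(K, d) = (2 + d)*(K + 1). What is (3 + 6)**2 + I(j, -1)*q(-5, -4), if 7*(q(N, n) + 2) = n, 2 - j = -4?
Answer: 171/2 ≈ 85.500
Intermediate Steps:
j = 6 (j = 2 - 1*(-4) = 2 + 4 = 6)
q(N, n) = -2 + n/7
I(K, d) = -(1 + K)*(2 + d)/4 (I(K, d) = -(2 + d)*(K + 1)/4 = -(2 + d)*(1 + K)/4 = -(1 + K)*(2 + d)/4)
(3 + 6)**2 + I(j, -1)*q(-5, -4) = (3 + 6)**2 + (-1/2 - 1/2*6 - 1/4*(-1) - 1/4*6*(-1))*(-2 + (1/7)*(-4)) = 9**2 + (-1/2 - 3 + 1/4 + 3/2)*(-2 - 4/7) = 81 - 7/4*(-18/7) = 81 + 9/2 = 171/2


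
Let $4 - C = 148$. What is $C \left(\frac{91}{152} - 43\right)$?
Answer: $\frac{116010}{19} \approx 6105.8$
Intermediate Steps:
$C = -144$ ($C = 4 - 148 = -144$)
$C \left(\frac{91}{152} - 43\right) = - 144 \left(\frac{91}{152} - 43\right) = \left(-144\right) \left(- \frac{6445}{152}\right) = \frac{116010}{19}$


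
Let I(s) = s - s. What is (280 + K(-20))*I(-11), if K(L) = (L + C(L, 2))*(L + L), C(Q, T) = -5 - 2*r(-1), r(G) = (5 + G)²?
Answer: 0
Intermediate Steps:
C(Q, T) = -37 (C(Q, T) = -5 - 2*(5 - 1)² = -5 - 2*4² = -5 - 2*16 = -5 - 32 = -37)
I(s) = 0
K(L) = 2*L*(-37 + L) (K(L) = (L - 37)*(L + L) = (-37 + L)*(2*L) = 2*L*(-37 + L))
(280 + K(-20))*I(-11) = (280 + 2*(-20)*(-37 - 20))*0 = (280 + 2*(-20)*(-57))*0 = (280 + 2280)*0 = 2560*0 = 0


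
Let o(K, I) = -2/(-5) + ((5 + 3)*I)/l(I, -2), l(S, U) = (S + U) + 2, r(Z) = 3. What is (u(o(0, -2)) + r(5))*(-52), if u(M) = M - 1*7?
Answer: -1144/5 ≈ -228.80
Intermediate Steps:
l(S, U) = 2 + S + U
o(K, I) = 42/5 (o(K, I) = -2/(-5) + ((5 + 3)*I)/(2 + I - 2) = -2*(-1/5) + (8*I)/I = 2/5 + 8 = 42/5)
u(M) = -7 + M (u(M) = M - 7 = -7 + M)
(u(o(0, -2)) + r(5))*(-52) = ((-7 + 42/5) + 3)*(-52) = (7/5 + 3)*(-52) = (22/5)*(-52) = -1144/5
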